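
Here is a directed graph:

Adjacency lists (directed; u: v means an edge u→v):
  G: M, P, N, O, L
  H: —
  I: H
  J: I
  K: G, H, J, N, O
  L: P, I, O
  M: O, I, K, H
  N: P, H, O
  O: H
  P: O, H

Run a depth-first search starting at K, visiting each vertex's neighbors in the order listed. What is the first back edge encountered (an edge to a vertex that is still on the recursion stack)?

DFS from K (visiting each vertex's neighbors in the order listed); mark gray on enter, black on exit:
K gray
  G gray
    M gray
      O gray
        H gray
        H black
      O black
      I gray
        I→H: H black — skip
      I black
      M→K: K is gray → back edge
First back edge: M → K.

M→K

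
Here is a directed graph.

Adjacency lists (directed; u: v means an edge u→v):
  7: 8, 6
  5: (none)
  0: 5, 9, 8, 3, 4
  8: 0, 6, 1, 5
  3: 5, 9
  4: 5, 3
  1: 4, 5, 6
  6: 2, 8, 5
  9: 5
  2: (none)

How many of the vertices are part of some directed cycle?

A vertex is on a directed cycle iff it belongs to a strongly connected component of size ≥ 2 (or has a self-loop).
The vertices on cycles are {0, 1, 6, 8} — 4 in total.

4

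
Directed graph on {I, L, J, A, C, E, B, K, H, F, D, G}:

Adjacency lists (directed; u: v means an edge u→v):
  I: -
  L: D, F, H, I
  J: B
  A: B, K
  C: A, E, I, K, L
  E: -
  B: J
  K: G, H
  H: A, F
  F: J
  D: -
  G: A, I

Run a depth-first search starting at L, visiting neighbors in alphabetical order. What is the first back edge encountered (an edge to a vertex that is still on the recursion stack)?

B→J

DFS from L (visiting neighbors in alphabetical order); mark gray on enter, black on exit:
L gray
  D gray
  D black
  F gray
    J gray
      B gray
        B→J: J is gray → back edge
First back edge: B → J.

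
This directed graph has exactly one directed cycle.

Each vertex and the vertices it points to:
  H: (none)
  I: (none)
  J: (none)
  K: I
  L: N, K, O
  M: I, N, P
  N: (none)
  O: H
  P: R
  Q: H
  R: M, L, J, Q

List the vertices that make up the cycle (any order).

DFS with gray/black marking from P:
P gray
  R gray
    M gray
      I gray
      I black
      N gray
      N black
      M→P: P is gray → back edge
Back edge closes the cycle P → R → M → P; its vertices are {M, P, R}.

M, P, R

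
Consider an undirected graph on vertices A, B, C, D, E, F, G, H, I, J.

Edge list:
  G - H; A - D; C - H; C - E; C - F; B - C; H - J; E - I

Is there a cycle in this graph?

DFS, tracking each vertex's parent; an edge to a visited non-parent vertex closes a cycle.
Start from A:
visit A (parent –)
  visit D (parent A)
    D–A: parent, skip
visit B (parent –)
  visit C (parent B)
    visit H (parent C)
      H–C: parent, skip
      visit J (parent H)
        J–H: parent, skip
      visit G (parent H)
        G–H: parent, skip
    visit E (parent C)
      visit I (parent E)
        I–E: parent, skip
      E–C: parent, skip
    C–B: parent, skip
    visit F (parent C)
      F–C: parent, skip
No non-parent visited neighbor found — the graph is a forest.

No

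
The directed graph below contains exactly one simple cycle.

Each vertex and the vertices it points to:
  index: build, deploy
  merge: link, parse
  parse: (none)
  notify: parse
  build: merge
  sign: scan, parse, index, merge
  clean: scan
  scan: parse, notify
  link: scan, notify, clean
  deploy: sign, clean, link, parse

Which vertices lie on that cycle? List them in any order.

sign, index, deploy

DFS with gray/black marking from index:
index gray
  build gray
    merge gray
      link gray
        scan gray
          parse gray
          parse black
          notify gray
            notify→parse: parse black — skip
          notify black
        scan black
        link→notify: notify black — skip
        clean gray
          clean→scan: scan black — skip
        clean black
      link black
      merge→parse: parse black — skip
    merge black
  build black
  deploy gray
    sign gray
      sign→scan: scan black — skip
      sign→parse: parse black — skip
      sign→index: index is gray → back edge
Back edge closes the cycle index → deploy → sign → index; its vertices are {sign, index, deploy}.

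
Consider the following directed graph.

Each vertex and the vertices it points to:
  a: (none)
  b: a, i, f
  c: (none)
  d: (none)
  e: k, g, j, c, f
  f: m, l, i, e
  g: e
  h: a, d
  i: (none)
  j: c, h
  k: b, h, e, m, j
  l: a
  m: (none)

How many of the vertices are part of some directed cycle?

A vertex is on a directed cycle iff it belongs to a strongly connected component of size ≥ 2 (or has a self-loop).
The vertices on cycles are {b, e, f, g, k} — 5 in total.

5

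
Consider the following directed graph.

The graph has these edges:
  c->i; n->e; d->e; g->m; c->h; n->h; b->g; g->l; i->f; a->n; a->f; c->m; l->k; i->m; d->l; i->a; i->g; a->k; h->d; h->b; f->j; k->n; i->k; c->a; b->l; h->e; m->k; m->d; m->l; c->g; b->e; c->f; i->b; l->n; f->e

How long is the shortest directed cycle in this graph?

4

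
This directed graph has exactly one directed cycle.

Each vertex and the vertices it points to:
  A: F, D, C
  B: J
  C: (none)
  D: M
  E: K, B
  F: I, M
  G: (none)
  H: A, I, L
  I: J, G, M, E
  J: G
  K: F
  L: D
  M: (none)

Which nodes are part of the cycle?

E, F, I, K

DFS with gray/black marking from I:
I gray
  J gray
    G gray
    G black
  J black
  I→G: G black — skip
  M gray
  M black
  E gray
    K gray
      F gray
        F→I: I is gray → back edge
Back edge closes the cycle I → E → K → F → I; its vertices are {E, F, I, K}.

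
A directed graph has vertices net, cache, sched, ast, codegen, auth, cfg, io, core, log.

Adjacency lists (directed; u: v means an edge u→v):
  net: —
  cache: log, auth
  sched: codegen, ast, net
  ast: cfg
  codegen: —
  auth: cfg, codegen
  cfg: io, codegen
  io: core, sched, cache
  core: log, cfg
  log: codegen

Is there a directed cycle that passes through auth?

Yes

auth is on a cycle iff auth can reach itself via ≥1 edge.
auth → cfg → io → cache → auth — yes.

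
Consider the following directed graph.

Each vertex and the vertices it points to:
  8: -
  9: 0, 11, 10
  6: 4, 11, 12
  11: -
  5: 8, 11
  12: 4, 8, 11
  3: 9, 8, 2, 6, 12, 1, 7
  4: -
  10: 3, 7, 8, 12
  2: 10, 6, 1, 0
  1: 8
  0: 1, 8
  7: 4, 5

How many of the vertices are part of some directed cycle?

A vertex is on a directed cycle iff it belongs to a strongly connected component of size ≥ 2 (or has a self-loop).
The vertices on cycles are {2, 3, 9, 10} — 4 in total.

4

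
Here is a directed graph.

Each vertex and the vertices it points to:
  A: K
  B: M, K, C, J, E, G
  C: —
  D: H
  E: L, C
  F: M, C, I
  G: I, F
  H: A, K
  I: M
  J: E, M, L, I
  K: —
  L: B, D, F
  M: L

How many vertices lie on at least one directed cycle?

8

A vertex is on a directed cycle iff it belongs to a strongly connected component of size ≥ 2 (or has a self-loop).
The vertices on cycles are {B, E, F, G, I, J, L, M} — 8 in total.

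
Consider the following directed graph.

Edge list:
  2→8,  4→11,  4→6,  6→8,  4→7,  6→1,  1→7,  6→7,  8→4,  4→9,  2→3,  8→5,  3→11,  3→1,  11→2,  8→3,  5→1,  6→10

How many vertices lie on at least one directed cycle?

A vertex is on a directed cycle iff it belongs to a strongly connected component of size ≥ 2 (or has a self-loop).
The vertices on cycles are {2, 3, 4, 6, 8, 11} — 6 in total.

6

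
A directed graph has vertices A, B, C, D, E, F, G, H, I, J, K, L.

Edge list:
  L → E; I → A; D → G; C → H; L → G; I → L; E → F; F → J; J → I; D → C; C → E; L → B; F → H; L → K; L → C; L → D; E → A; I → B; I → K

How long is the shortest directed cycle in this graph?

5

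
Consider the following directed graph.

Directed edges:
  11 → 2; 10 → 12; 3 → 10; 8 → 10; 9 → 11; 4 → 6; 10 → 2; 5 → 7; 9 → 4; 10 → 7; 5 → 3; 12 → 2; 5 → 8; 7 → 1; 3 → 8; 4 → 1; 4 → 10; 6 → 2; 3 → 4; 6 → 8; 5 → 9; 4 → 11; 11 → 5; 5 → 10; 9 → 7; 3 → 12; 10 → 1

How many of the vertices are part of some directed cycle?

5

A vertex is on a directed cycle iff it belongs to a strongly connected component of size ≥ 2 (or has a self-loop).
The vertices on cycles are {3, 4, 5, 9, 11} — 5 in total.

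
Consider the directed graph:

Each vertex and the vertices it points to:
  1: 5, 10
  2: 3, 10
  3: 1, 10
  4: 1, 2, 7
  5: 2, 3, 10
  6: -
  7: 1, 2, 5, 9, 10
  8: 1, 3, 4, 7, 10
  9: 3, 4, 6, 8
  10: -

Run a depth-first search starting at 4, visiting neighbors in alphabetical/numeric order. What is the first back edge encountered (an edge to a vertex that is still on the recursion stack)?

3→1

DFS from 4 (visiting neighbors in alphabetical/numeric order); mark gray on enter, black on exit:
4 gray
  1 gray
    5 gray
      2 gray
        3 gray
          3→1: 1 is gray → back edge
First back edge: 3 → 1.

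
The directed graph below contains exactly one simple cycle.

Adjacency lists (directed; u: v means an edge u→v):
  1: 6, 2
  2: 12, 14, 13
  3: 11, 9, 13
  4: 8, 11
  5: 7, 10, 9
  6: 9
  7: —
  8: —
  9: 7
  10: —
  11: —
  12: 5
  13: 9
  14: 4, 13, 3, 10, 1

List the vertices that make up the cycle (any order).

1, 2, 14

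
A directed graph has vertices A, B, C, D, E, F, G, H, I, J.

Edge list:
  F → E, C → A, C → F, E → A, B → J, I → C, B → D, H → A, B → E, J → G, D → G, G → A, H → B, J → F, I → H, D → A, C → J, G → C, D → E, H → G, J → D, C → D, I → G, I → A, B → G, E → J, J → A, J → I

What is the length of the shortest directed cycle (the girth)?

3

For each vertex v, BFS finds the shortest path from v back to v.
The shortest such closed walk is J → D → E → J, length 3.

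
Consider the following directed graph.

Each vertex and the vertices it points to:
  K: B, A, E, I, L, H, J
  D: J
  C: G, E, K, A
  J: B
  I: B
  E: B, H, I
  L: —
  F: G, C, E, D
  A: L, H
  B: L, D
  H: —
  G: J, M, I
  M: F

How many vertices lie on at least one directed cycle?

7

A vertex is on a directed cycle iff it belongs to a strongly connected component of size ≥ 2 (or has a self-loop).
The vertices on cycles are {B, C, D, F, G, J, M} — 7 in total.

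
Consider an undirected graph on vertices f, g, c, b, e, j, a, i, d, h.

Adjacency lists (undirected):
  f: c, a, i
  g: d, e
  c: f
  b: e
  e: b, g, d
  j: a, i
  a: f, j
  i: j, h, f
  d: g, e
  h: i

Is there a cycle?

DFS, tracking each vertex's parent; an edge to a visited non-parent vertex closes a cycle.
Start from d:
visit d (parent –)
  visit g (parent d)
    g–d: parent, skip
    visit e (parent g)
      visit b (parent e)
        b–e: parent, skip
      e–g: parent, skip
      e–d: d visited and ≠ parent → cycle
Cycle: d – g – e – d.

Yes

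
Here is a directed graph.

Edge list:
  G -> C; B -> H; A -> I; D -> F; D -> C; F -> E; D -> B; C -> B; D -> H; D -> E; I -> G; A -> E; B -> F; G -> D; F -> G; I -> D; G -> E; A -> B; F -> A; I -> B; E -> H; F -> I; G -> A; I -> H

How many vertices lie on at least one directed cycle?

A vertex is on a directed cycle iff it belongs to a strongly connected component of size ≥ 2 (or has a self-loop).
The vertices on cycles are {A, B, C, D, F, G, I} — 7 in total.

7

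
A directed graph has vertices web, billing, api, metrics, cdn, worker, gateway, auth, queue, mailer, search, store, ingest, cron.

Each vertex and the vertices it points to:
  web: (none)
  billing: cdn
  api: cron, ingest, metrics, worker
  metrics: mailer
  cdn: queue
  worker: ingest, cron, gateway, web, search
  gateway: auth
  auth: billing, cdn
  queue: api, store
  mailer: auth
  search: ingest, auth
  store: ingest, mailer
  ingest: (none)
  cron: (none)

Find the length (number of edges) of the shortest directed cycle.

For each vertex v, BFS finds the shortest path from v back to v.
The shortest such closed walk is queue → store → mailer → auth → cdn → queue, length 5.

5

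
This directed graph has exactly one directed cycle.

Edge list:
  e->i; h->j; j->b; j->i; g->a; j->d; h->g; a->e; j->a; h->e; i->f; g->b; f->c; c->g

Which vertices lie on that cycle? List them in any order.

a, c, e, f, g, i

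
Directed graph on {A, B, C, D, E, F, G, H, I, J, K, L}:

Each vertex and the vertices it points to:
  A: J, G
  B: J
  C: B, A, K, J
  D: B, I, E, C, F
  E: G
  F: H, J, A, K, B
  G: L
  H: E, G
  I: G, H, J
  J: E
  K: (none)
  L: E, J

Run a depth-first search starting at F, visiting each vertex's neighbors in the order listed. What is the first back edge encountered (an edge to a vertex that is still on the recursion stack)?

L->E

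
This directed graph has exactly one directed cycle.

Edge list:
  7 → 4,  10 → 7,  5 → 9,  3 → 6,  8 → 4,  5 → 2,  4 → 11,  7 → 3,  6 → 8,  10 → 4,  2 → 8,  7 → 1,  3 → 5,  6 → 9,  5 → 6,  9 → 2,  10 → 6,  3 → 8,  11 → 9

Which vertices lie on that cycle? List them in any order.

2, 4, 8, 9, 11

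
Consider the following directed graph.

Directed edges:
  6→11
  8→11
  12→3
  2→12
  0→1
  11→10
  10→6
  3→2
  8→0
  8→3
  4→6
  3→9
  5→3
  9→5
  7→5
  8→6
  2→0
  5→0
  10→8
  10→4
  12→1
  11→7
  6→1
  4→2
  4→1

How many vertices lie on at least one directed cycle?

A vertex is on a directed cycle iff it belongs to a strongly connected component of size ≥ 2 (or has a self-loop).
The vertices on cycles are {2, 3, 4, 5, 6, 8, 9, 10, 11, 12} — 10 in total.

10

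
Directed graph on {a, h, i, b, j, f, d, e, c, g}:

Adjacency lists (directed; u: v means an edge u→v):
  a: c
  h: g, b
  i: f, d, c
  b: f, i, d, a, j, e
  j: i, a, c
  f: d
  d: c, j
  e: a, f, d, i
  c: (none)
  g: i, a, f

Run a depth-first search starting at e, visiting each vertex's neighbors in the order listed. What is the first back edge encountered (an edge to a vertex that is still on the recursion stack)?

i->f

DFS from e (visiting each vertex's neighbors in the order listed); mark gray on enter, black on exit:
e gray
  a gray
    c gray
    c black
  a black
  f gray
    d gray
      d→c: c black — skip
      j gray
        i gray
          i→f: f is gray → back edge
First back edge: i → f.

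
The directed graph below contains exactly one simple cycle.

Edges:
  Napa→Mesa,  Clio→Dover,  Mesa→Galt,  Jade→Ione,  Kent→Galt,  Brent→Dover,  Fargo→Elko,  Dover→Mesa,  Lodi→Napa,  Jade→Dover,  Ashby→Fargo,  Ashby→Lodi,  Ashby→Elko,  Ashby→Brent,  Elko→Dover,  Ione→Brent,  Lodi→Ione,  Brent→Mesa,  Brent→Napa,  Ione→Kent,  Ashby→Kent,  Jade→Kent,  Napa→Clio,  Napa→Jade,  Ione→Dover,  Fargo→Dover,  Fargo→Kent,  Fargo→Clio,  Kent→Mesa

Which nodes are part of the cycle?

DFS with gray/black marking from Brent:
Brent gray
  Mesa gray
    Galt gray
    Galt black
  Mesa black
  Napa gray
    Clio gray
      Dover gray
        Dover→Mesa: Mesa black — skip
      Dover black
    Clio black
    Jade gray
      Kent gray
        Kent→Mesa: Mesa black — skip
        Kent→Galt: Galt black — skip
      Kent black
      Ione gray
        Ione→Kent: Kent black — skip
        Ione→Dover: Dover black — skip
        Ione→Brent: Brent is gray → back edge
Back edge closes the cycle Brent → Napa → Jade → Ione → Brent; its vertices are {Ione, Jade, Napa, Brent}.

Ione, Jade, Napa, Brent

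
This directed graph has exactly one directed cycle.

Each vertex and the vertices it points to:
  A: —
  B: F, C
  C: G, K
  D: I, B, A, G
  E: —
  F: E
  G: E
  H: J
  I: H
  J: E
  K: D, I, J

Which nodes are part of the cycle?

B, C, D, K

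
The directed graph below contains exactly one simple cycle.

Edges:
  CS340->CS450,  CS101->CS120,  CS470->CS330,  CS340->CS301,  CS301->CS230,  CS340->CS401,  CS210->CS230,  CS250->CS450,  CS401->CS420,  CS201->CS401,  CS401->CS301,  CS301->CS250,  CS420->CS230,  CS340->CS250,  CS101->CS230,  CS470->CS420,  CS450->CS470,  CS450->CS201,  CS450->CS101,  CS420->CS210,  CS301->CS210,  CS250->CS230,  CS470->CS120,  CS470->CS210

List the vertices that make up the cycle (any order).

CS201, CS250, CS301, CS401, CS450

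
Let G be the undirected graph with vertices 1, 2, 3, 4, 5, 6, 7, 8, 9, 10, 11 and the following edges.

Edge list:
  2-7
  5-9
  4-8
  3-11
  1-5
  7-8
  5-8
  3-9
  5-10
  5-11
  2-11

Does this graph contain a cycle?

Yes

DFS, tracking each vertex's parent; an edge to a visited non-parent vertex closes a cycle.
Start from 2:
visit 2 (parent –)
  visit 7 (parent 2)
    7–2: parent, skip
    visit 8 (parent 7)
      visit 4 (parent 8)
        4–8: parent, skip
      visit 5 (parent 8)
        visit 10 (parent 5)
          10–5: parent, skip
        visit 11 (parent 5)
          visit 3 (parent 11)
            visit 9 (parent 3)
              9–3: parent, skip
              9–5: 5 visited and ≠ parent → cycle
Cycle: 5 – 11 – 3 – 9 – 5.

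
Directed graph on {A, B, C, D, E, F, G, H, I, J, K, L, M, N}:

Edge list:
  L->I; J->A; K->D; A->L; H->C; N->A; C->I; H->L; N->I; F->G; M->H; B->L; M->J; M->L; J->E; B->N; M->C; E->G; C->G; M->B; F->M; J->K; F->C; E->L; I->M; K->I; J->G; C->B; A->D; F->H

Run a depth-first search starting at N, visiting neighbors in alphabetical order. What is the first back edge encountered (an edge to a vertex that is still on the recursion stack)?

B->L

DFS from N (visiting neighbors in alphabetical order); mark gray on enter, black on exit:
N gray
  A gray
    D gray
    D black
    L gray
      I gray
        M gray
          B gray
            B→L: L is gray → back edge
First back edge: B → L.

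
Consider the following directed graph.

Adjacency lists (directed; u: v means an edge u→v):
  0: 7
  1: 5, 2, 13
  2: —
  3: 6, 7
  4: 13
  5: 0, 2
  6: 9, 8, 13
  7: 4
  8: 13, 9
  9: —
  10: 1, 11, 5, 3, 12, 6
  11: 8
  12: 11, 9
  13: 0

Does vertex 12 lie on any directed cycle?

12 lies on a cycle iff there is a path from 12 back to itself.
Exploring from 12, it never reaches itself; equivalently, its strongly connected component is a singleton.

No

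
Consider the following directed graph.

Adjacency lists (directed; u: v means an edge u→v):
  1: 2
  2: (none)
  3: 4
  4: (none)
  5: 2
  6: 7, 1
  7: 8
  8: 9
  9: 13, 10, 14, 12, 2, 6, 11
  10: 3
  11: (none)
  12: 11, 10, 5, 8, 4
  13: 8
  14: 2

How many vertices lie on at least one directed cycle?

6

A vertex is on a directed cycle iff it belongs to a strongly connected component of size ≥ 2 (or has a self-loop).
The vertices on cycles are {6, 7, 8, 9, 12, 13} — 6 in total.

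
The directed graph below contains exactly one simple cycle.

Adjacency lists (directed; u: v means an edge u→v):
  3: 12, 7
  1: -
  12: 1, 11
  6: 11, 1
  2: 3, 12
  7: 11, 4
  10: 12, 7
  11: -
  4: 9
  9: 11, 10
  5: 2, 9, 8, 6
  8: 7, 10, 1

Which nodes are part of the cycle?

4, 7, 9, 10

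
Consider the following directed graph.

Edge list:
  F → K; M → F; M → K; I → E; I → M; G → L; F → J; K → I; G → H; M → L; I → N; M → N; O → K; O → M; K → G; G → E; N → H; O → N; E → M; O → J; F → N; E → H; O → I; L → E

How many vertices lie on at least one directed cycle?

A vertex is on a directed cycle iff it belongs to a strongly connected component of size ≥ 2 (or has a self-loop).
The vertices on cycles are {E, F, G, I, K, L, M} — 7 in total.

7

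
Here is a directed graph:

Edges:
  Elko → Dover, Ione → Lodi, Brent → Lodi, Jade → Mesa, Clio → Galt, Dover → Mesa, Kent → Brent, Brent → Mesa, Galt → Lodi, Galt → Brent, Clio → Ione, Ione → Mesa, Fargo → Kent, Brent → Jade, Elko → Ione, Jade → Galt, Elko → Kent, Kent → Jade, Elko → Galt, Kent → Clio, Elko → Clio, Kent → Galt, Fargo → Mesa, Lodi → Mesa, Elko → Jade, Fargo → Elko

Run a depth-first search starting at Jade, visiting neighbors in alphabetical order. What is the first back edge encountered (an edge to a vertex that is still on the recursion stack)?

Brent→Jade

DFS from Jade (visiting neighbors in alphabetical order); mark gray on enter, black on exit:
Jade gray
  Galt gray
    Brent gray
      Brent→Jade: Jade is gray → back edge
First back edge: Brent → Jade.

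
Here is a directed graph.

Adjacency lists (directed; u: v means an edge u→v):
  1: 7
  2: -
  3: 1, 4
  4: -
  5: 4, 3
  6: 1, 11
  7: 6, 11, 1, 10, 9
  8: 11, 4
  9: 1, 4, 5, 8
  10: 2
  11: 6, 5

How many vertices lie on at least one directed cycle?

8

A vertex is on a directed cycle iff it belongs to a strongly connected component of size ≥ 2 (or has a self-loop).
The vertices on cycles are {1, 3, 5, 6, 7, 8, 9, 11} — 8 in total.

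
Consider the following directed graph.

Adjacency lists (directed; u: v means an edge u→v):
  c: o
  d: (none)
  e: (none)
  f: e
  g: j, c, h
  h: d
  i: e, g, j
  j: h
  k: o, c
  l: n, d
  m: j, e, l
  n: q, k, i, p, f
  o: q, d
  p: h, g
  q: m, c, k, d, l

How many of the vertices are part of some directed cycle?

A vertex is on a directed cycle iff it belongs to a strongly connected component of size ≥ 2 (or has a self-loop).
The vertices on cycles are {c, g, i, k, l, m, n, o, p, q} — 10 in total.

10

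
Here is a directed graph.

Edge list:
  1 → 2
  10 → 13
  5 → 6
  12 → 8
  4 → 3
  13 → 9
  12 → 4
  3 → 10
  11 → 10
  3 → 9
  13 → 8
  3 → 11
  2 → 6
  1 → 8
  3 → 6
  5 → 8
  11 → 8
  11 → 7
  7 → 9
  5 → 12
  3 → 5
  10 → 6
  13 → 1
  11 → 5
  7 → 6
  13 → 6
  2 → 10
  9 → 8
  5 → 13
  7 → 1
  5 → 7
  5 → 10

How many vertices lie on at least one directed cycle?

A vertex is on a directed cycle iff it belongs to a strongly connected component of size ≥ 2 (or has a self-loop).
The vertices on cycles are {1, 2, 3, 4, 5, 10, 11, 12, 13} — 9 in total.

9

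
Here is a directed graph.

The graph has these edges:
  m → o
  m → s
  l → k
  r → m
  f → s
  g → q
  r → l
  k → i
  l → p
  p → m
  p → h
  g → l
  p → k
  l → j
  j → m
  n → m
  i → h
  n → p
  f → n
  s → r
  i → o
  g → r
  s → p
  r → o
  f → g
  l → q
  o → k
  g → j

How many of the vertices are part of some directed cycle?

A vertex is on a directed cycle iff it belongs to a strongly connected component of size ≥ 2 (or has a self-loop).
The vertices on cycles are {i, j, k, l, m, o, p, r, s} — 9 in total.

9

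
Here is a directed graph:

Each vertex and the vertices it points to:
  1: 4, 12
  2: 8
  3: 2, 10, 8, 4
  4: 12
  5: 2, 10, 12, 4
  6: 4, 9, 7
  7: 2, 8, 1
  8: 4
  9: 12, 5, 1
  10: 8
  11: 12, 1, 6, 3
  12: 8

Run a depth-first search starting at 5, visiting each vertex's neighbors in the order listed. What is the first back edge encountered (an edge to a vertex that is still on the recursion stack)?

DFS from 5 (visiting each vertex's neighbors in the order listed); mark gray on enter, black on exit:
5 gray
  2 gray
    8 gray
      4 gray
        12 gray
          12→8: 8 is gray → back edge
First back edge: 12 → 8.

12→8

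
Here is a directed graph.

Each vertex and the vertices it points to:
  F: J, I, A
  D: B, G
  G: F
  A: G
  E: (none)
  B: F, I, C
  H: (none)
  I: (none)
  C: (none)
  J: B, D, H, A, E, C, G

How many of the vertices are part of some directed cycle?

A vertex is on a directed cycle iff it belongs to a strongly connected component of size ≥ 2 (or has a self-loop).
The vertices on cycles are {A, B, D, F, G, J} — 6 in total.

6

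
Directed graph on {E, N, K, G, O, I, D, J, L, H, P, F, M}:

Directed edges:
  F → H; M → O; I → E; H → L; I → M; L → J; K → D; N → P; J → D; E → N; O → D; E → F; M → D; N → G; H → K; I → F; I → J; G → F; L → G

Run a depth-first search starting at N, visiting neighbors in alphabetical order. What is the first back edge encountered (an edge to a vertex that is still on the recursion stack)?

L→G

DFS from N (visiting neighbors in alphabetical order); mark gray on enter, black on exit:
N gray
  G gray
    F gray
      H gray
        K gray
          D gray
          D black
        K black
        L gray
          L→G: G is gray → back edge
First back edge: L → G.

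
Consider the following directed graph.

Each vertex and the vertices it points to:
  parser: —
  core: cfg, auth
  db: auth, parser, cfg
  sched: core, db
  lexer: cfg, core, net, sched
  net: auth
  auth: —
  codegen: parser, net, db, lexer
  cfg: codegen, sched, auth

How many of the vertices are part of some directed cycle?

6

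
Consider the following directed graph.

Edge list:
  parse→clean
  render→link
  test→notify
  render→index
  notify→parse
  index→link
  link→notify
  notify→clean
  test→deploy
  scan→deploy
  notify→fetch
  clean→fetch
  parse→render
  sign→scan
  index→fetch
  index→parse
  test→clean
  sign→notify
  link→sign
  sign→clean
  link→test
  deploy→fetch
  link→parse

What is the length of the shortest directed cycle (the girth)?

For each vertex v, BFS finds the shortest path from v back to v.
The shortest such closed walk is render → link → parse → render, length 3.

3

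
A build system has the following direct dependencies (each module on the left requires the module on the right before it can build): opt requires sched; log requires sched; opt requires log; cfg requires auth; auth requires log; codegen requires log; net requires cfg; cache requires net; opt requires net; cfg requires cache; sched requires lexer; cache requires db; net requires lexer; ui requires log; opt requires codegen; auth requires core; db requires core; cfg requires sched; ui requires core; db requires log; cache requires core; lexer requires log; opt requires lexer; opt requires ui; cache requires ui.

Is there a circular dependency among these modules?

DFS with white/gray/black marking, starting from auth:
auth gray
  core gray
  core black
  log gray
    sched gray
      lexer gray
        lexer→log: log is gray → back edge
Back edge found, so a cycle exists: log → sched → lexer → log.

Yes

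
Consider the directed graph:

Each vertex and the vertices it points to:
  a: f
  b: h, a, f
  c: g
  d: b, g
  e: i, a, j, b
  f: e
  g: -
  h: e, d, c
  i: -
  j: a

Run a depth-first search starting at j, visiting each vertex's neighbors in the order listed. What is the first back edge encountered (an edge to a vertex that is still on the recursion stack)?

e->a

DFS from j (visiting each vertex's neighbors in the order listed); mark gray on enter, black on exit:
j gray
  a gray
    f gray
      e gray
        i gray
        i black
        e→a: a is gray → back edge
First back edge: e → a.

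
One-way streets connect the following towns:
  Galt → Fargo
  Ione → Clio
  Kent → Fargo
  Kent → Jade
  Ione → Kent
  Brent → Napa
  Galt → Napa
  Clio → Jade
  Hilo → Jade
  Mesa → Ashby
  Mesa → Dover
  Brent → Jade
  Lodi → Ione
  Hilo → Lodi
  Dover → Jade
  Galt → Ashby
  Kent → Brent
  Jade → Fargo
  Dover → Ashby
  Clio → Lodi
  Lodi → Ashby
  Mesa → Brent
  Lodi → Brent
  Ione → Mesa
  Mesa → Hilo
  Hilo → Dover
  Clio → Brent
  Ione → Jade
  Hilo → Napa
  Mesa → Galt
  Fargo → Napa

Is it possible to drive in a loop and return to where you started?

Yes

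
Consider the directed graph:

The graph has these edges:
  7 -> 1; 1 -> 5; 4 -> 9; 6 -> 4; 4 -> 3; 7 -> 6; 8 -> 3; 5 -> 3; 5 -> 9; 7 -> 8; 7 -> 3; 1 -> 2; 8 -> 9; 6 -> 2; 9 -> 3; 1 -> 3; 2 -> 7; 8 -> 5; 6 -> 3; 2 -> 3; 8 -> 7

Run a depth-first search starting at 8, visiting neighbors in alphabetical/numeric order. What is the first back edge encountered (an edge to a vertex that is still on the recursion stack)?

2->7

DFS from 8 (visiting neighbors in alphabetical/numeric order); mark gray on enter, black on exit:
8 gray
  3 gray
  3 black
  5 gray
    5→3: 3 black — skip
    9 gray
      9→3: 3 black — skip
    9 black
  5 black
  7 gray
    1 gray
      2 gray
        2→3: 3 black — skip
        2→7: 7 is gray → back edge
First back edge: 2 → 7.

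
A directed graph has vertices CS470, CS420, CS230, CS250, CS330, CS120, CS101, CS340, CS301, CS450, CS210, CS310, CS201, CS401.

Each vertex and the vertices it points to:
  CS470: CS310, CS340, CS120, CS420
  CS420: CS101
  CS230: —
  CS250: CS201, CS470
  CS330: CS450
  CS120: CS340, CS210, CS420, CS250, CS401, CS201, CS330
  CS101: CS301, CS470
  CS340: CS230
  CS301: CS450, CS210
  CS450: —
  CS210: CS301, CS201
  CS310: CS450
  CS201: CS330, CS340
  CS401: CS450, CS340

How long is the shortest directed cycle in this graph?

For each vertex v, BFS finds the shortest path from v back to v.
The shortest such closed walk is CS301 → CS210 → CS301, length 2.

2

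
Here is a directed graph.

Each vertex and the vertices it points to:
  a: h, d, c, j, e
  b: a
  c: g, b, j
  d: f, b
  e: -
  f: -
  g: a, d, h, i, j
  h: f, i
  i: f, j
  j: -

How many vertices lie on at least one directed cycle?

A vertex is on a directed cycle iff it belongs to a strongly connected component of size ≥ 2 (or has a self-loop).
The vertices on cycles are {a, b, c, d, g} — 5 in total.

5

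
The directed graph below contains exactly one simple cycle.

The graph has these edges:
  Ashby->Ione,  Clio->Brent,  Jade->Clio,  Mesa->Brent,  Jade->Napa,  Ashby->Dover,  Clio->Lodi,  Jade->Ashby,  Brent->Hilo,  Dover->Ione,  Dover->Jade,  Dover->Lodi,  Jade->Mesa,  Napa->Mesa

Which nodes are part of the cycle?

DFS with gray/black marking from Jade:
Jade gray
  Napa gray
    Mesa gray
      Brent gray
        Hilo gray
        Hilo black
      Brent black
    Mesa black
  Napa black
  Ashby gray
    Dover gray
      Lodi gray
      Lodi black
      Ione gray
      Ione black
      Dover→Jade: Jade is gray → back edge
Back edge closes the cycle Jade → Ashby → Dover → Jade; its vertices are {Jade, Ashby, Dover}.

Jade, Ashby, Dover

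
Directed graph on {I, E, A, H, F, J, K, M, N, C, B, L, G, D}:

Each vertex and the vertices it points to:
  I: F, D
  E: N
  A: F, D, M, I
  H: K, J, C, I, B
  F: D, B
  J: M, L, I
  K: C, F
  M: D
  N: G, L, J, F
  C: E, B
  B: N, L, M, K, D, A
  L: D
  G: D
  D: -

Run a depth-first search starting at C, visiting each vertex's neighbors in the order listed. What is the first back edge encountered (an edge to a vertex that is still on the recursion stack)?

B→N

DFS from C (visiting each vertex's neighbors in the order listed); mark gray on enter, black on exit:
C gray
  E gray
    N gray
      G gray
        D gray
        D black
      G black
      L gray
        L→D: D black — skip
      L black
      J gray
        M gray
          M→D: D black — skip
        M black
        J→L: L black — skip
        I gray
          F gray
            F→D: D black — skip
            B gray
              B→N: N is gray → back edge
First back edge: B → N.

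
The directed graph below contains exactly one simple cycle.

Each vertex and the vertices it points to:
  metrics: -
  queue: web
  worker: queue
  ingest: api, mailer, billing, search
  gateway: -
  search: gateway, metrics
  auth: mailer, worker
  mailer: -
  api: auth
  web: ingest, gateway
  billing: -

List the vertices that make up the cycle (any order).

api, web, auth, queue, ingest, worker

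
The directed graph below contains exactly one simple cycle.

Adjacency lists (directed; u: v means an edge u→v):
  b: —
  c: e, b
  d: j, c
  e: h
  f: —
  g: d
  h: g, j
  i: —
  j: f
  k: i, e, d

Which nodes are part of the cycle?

DFS with gray/black marking from d:
d gray
  j gray
    f gray
    f black
  j black
  c gray
    e gray
      h gray
        g gray
          g→d: d is gray → back edge
Back edge closes the cycle d → c → e → h → g → d; its vertices are {c, d, e, g, h}.

c, d, e, g, h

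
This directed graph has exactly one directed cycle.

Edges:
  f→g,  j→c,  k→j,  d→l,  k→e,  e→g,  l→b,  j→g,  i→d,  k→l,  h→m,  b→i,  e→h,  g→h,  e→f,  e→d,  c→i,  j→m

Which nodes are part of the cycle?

b, d, i, l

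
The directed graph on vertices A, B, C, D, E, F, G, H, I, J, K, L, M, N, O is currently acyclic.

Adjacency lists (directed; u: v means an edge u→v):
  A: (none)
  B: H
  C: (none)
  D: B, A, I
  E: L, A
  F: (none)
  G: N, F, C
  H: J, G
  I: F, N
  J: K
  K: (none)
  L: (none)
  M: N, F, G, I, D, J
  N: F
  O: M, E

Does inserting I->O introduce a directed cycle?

Adding I→O creates a cycle iff O can already reach I.
Path from O: O → M → I.
So O → … → I → O is a cycle.

Yes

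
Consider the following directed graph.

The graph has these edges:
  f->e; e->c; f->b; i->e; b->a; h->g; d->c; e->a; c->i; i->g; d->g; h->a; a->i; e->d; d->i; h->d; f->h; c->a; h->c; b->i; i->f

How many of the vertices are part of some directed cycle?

A vertex is on a directed cycle iff it belongs to a strongly connected component of size ≥ 2 (or has a self-loop).
The vertices on cycles are {a, b, c, d, e, f, h, i} — 8 in total.

8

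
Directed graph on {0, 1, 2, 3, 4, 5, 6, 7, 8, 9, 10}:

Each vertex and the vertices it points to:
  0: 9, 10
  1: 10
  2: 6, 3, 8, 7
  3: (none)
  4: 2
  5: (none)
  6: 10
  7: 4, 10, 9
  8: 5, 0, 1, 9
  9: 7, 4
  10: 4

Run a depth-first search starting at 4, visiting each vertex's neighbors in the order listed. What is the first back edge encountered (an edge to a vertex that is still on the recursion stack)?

DFS from 4 (visiting each vertex's neighbors in the order listed); mark gray on enter, black on exit:
4 gray
  2 gray
    6 gray
      10 gray
        10→4: 4 is gray → back edge
First back edge: 10 → 4.

10->4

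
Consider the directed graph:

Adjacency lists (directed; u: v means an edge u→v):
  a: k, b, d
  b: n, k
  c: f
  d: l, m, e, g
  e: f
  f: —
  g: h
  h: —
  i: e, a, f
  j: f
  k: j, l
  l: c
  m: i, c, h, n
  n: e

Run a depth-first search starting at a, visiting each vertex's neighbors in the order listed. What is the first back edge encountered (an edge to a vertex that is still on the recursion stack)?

DFS from a (visiting each vertex's neighbors in the order listed); mark gray on enter, black on exit:
a gray
  k gray
    j gray
      f gray
      f black
    j black
    l gray
      c gray
        c→f: f black — skip
      c black
    l black
  k black
  b gray
    n gray
      e gray
        e→f: f black — skip
      e black
    n black
    b→k: k black — skip
  b black
  d gray
    d→l: l black — skip
    m gray
      i gray
        i→e: e black — skip
        i→a: a is gray → back edge
First back edge: i → a.

i->a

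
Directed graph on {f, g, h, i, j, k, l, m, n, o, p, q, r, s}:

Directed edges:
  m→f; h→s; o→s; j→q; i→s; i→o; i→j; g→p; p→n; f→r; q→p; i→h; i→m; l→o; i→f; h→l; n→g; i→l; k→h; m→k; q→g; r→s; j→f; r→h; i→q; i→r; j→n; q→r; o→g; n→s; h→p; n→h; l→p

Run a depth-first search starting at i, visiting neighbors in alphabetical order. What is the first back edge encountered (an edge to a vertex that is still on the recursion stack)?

DFS from i (visiting neighbors in alphabetical order); mark gray on enter, black on exit:
i gray
  f gray
    r gray
      h gray
        l gray
          o gray
            g gray
              p gray
                n gray
                  n→g: g is gray → back edge
First back edge: n → g.

n→g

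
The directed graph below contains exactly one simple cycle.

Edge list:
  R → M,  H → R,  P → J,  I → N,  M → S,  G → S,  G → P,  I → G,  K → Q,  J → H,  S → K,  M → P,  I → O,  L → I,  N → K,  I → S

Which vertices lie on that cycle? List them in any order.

H, J, M, P, R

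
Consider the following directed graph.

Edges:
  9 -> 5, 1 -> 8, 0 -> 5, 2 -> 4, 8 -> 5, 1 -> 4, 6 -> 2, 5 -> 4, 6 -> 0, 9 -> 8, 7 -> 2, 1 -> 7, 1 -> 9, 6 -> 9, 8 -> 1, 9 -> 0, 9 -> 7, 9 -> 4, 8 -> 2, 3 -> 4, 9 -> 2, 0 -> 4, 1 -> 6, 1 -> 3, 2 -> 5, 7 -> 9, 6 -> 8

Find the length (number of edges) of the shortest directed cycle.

For each vertex v, BFS finds the shortest path from v back to v.
The shortest such closed walk is 1 → 8 → 1, length 2.

2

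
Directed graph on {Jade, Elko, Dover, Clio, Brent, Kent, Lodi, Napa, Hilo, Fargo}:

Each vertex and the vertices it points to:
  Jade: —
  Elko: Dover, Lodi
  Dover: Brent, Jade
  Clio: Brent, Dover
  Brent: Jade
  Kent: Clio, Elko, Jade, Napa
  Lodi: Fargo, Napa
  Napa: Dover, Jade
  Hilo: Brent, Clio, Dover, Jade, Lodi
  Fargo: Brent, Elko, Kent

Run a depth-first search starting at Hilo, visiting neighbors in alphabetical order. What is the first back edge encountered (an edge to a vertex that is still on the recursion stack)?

Elko→Lodi

DFS from Hilo (visiting neighbors in alphabetical order); mark gray on enter, black on exit:
Hilo gray
  Brent gray
    Jade gray
    Jade black
  Brent black
  Clio gray
    Clio→Brent: Brent black — skip
    Dover gray
      Dover→Brent: Brent black — skip
      Dover→Jade: Jade black — skip
    Dover black
  Clio black
  Hilo→Dover: Dover black — skip
  Hilo→Jade: Jade black — skip
  Lodi gray
    Fargo gray
      Fargo→Brent: Brent black — skip
      Elko gray
        Elko→Dover: Dover black — skip
        Elko→Lodi: Lodi is gray → back edge
First back edge: Elko → Lodi.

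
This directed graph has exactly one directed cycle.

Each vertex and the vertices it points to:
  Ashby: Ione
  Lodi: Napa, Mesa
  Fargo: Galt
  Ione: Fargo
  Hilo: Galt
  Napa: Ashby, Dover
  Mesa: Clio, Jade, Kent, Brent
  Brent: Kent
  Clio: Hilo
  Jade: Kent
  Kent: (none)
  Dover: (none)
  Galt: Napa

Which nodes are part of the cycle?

Galt, Ione, Napa, Ashby, Fargo

DFS with gray/black marking from Napa:
Napa gray
  Ashby gray
    Ione gray
      Fargo gray
        Galt gray
          Galt→Napa: Napa is gray → back edge
Back edge closes the cycle Napa → Ashby → Ione → Fargo → Galt → Napa; its vertices are {Galt, Ione, Napa, Ashby, Fargo}.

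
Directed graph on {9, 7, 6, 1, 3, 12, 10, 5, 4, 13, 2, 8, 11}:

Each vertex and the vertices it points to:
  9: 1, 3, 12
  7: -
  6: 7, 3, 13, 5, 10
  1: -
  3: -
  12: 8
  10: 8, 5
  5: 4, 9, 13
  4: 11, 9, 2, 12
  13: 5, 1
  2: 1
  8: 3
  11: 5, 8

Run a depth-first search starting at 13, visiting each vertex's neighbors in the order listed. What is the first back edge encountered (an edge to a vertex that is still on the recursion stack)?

DFS from 13 (visiting each vertex's neighbors in the order listed); mark gray on enter, black on exit:
13 gray
  5 gray
    4 gray
      11 gray
        11→5: 5 is gray → back edge
First back edge: 11 → 5.

11->5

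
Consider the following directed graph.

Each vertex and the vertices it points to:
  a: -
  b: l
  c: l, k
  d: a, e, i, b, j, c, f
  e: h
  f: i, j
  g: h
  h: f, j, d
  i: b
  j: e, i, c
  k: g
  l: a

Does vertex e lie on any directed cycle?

Yes

e is on a cycle iff e can reach itself via ≥1 edge.
e → h → j → e — yes.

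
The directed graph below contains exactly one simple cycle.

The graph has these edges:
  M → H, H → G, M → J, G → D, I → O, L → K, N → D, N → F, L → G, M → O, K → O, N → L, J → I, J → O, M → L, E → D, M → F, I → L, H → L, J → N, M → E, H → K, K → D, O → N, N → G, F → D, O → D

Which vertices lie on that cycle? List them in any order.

DFS with gray/black marking from N:
N gray
  G gray
    D gray
    D black
  G black
  L gray
    L→G: G black — skip
    K gray
      O gray
        O→N: N is gray → back edge
Back edge closes the cycle N → L → K → O → N; its vertices are {K, L, N, O}.

K, L, N, O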